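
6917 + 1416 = 8333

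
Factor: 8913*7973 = 71063349  =  3^1*7^1 *17^1 * 67^1*2971^1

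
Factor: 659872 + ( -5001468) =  - 4341596= - 2^2*7^2*17^1  *1303^1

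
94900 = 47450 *2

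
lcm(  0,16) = 0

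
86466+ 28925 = 115391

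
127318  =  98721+28597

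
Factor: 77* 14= 2^1*7^2*11^1 = 1078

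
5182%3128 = 2054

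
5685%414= 303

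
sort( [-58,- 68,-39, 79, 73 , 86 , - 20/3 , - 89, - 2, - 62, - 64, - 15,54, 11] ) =[ - 89, - 68, - 64,- 62, - 58, - 39, - 15, - 20/3, - 2, 11, 54, 73, 79,  86]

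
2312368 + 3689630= 6001998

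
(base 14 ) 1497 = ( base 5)104121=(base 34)35N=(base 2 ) 111001001101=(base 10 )3661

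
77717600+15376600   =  93094200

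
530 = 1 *530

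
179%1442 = 179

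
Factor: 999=3^3*37^1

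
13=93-80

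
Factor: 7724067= 3^1*13^1 * 23^1*79^1 * 109^1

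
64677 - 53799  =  10878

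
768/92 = 192/23 = 8.35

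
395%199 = 196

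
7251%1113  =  573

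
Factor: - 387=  - 3^2 * 43^1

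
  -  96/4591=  - 1+4495/4591 = - 0.02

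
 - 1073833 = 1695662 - 2769495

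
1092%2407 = 1092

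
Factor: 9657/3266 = 2^( - 1 ) * 3^2*23^( - 1)*29^1* 37^1 *71^(  -  1 )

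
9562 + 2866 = 12428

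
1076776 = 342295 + 734481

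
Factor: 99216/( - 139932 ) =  - 2^2*13^( - 1 ) * 23^( - 1 )*53^1 = - 212/299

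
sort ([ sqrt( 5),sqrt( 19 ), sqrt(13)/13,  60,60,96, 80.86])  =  [ sqrt( 13 ) /13 , sqrt (5 ), sqrt( 19), 60,60,  80.86, 96] 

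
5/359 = 5/359 =0.01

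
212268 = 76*2793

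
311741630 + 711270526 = 1023012156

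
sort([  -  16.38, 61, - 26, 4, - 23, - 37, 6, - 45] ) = [ - 45,-37, - 26, - 23 , - 16.38,4,6, 61 ]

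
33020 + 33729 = 66749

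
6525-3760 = 2765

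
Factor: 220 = 2^2*5^1* 11^1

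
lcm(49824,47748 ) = 1145952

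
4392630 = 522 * 8415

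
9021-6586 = 2435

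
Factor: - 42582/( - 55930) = 3^1*5^( - 1)*7^( - 1)*17^( - 1)*151^1=453/595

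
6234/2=3117 = 3117.00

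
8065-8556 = -491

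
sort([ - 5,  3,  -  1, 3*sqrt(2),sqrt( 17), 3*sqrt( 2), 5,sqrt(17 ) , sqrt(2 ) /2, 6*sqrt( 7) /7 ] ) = [ - 5, - 1,sqrt (2 )/2,6*sqrt (7 ) /7, 3,sqrt( 17), sqrt( 17 ),3*sqrt( 2), 3*sqrt(2 ),5 ]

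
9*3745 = 33705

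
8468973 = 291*29103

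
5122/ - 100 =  - 52 + 39/50 = - 51.22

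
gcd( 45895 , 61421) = 1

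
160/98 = 80/49 = 1.63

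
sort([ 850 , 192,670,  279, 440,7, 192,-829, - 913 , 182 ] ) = [ - 913, - 829, 7,182,192,192,279,440,670,850]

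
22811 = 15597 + 7214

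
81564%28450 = 24664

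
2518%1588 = 930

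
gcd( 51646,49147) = 833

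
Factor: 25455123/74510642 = 2^( - 1)*3^2*31^1*379^ ( - 1 )  *  91237^1 * 98299^(  -  1)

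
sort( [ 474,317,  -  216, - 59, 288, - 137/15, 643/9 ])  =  [ - 216,-59, - 137/15, 643/9, 288, 317, 474]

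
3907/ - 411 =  - 10+203/411 = -9.51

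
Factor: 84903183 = 3^2*59^1*127^1*1259^1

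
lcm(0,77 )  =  0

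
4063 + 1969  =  6032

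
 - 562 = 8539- 9101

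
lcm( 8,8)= 8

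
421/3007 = 421/3007 = 0.14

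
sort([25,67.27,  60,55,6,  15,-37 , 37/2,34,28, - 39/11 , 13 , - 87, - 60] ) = [ - 87,- 60,-37,-39/11,6 , 13, 15 , 37/2,25 , 28,  34, 55,60,67.27 ] 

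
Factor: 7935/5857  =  3^1 * 5^1 * 23^2*5857^( - 1 ) 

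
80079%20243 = 19350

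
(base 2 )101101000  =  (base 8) 550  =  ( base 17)143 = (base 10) 360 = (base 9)440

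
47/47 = 1 = 1.00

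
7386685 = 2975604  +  4411081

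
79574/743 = 107 + 73/743 = 107.10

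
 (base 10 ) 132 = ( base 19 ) 6I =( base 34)3U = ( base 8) 204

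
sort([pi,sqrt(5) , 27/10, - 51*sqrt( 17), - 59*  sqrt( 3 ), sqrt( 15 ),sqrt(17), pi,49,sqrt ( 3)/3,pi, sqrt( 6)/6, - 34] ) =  [ - 51*sqrt(17), - 59*sqrt( 3) , - 34,sqrt( 6 )/6  ,  sqrt( 3)/3, sqrt( 5) , 27/10,pi,pi,pi, sqrt(15),sqrt( 17),49]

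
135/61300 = 27/12260 = 0.00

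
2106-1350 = 756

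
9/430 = 9/430 = 0.02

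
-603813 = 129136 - 732949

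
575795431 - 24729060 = 551066371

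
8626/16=4313/8 = 539.12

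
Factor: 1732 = 2^2*433^1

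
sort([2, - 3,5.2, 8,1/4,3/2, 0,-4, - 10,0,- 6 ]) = [ -10 , - 6,  -  4, -3,0, 0, 1/4, 3/2,2 , 5.2, 8]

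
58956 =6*9826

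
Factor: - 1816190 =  - 2^1*5^1*181619^1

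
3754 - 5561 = -1807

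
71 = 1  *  71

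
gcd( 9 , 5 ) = 1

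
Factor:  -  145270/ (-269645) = 2^1*73^1 * 271^( - 1) = 146/271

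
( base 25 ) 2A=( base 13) 48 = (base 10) 60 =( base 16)3C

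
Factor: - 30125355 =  - 3^1*5^1*13^1*19^1*47^1 * 173^1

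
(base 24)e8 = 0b101011000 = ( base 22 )fe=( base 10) 344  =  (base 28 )c8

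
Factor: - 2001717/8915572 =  - 2^( - 2 )*3^2*197^1*1129^1 * 2228893^( - 1 ) 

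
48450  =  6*8075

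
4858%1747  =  1364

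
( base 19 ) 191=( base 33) G5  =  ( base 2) 1000010101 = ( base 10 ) 533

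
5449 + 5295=10744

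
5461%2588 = 285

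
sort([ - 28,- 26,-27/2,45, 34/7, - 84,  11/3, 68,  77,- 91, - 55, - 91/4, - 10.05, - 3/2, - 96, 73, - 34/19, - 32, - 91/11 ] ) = [-96, - 91,-84, - 55, - 32 , - 28, - 26, - 91/4,-27/2  , - 10.05, - 91/11, - 34/19, - 3/2,11/3,34/7,  45 , 68,73,77]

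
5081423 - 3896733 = 1184690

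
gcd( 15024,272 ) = 16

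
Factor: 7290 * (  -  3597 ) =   -  26222130 = -2^1*3^7*5^1 * 11^1*109^1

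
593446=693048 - 99602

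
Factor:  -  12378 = -2^1*3^1*2063^1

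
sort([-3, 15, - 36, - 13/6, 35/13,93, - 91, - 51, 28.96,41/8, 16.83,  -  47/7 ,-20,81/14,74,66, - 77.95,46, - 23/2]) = [-91, - 77.95,-51,  -  36, - 20, - 23/2, - 47/7 ,-3, - 13/6,35/13 , 41/8,81/14, 15,16.83,28.96,46, 66, 74,93]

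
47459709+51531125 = 98990834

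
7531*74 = 557294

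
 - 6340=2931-9271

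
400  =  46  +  354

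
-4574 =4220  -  8794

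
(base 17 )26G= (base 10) 696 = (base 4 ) 22320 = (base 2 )1010111000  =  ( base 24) 150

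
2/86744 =1/43372 = 0.00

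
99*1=99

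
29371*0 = 0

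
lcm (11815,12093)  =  1027905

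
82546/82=41273/41 = 1006.66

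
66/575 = 66/575 = 0.11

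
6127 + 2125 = 8252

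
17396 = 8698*2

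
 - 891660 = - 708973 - 182687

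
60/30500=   3/1525= 0.00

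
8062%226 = 152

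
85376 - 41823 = 43553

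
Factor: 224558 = 2^1*112279^1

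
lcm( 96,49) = 4704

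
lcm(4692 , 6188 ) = 426972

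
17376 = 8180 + 9196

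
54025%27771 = 26254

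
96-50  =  46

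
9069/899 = 9069/899 = 10.09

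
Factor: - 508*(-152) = 2^5*19^1*127^1 =77216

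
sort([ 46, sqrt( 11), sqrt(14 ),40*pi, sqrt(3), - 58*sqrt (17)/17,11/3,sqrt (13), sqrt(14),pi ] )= [ - 58 * sqrt( 17) /17,sqrt( 3 ), pi,sqrt (11),sqrt( 13), 11/3, sqrt( 14),sqrt(14 ),46,40 * pi ]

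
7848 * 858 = 6733584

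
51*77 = 3927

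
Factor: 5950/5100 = 7/6 = 2^( -1 ) * 3^( - 1)*7^1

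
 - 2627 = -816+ - 1811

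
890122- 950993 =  - 60871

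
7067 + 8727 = 15794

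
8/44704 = 1/5588 =0.00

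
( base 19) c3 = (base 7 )450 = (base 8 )347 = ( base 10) 231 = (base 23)A1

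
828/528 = 69/44 = 1.57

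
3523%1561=401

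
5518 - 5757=-239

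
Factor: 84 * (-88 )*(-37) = 273504=2^5  *  3^1 * 7^1*11^1 * 37^1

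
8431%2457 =1060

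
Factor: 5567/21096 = 19/72  =  2^( - 3)*3^( - 2 )  *  19^1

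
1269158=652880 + 616278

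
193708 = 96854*2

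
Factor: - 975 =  - 3^1*5^2*13^1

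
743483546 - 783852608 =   -  40369062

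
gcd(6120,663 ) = 51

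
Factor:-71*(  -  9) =3^2*71^1 = 639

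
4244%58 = 10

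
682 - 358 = 324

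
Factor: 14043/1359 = 3^( - 1)*31^1 = 31/3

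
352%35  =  2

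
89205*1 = 89205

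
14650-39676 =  - 25026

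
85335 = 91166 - 5831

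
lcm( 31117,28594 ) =1057978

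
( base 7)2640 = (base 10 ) 1008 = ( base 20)2a8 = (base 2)1111110000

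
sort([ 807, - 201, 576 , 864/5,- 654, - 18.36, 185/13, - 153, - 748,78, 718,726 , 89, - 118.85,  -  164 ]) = [-748, - 654, - 201, - 164,-153, - 118.85, - 18.36,185/13,78,89  ,  864/5,576,718, 726,807 ]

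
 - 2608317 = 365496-2973813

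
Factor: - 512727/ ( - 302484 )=2^ ( - 2) * 7^( - 1 ) * 13^( - 1 )*617^1 = 617/364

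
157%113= 44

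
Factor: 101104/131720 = 142/185 = 2^1*5^( - 1 )*37^(-1 ) * 71^1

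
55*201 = 11055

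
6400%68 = 8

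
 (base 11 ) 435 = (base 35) EW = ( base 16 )20A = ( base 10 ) 522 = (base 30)hc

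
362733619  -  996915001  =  -634181382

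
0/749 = 0 = 0.00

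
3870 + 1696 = 5566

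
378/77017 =378/77017 =0.00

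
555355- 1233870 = -678515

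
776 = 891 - 115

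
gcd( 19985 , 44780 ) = 5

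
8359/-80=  - 8359/80 = -104.49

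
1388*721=1000748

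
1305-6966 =-5661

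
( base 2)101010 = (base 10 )42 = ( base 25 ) 1H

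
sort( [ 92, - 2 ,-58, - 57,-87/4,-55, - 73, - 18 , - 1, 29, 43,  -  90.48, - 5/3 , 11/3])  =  [  -  90.48,  -  73, - 58, - 57, - 55, - 87/4, - 18, - 2, - 5/3, - 1, 11/3, 29 , 43, 92]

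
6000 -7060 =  - 1060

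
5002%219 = 184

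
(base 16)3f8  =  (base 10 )1016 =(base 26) 1D2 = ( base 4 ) 33320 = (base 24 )1I8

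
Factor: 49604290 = 2^1* 5^1 * 53^1* 173^1*541^1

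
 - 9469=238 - 9707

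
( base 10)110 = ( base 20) 5a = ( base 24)4e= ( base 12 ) 92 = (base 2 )1101110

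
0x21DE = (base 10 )8670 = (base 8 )20736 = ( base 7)34164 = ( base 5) 234140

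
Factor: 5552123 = 19^1*107^1*2731^1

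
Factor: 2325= 3^1*5^2 * 31^1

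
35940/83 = 433 + 1/83 = 433.01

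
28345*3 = 85035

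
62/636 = 31/318 = 0.10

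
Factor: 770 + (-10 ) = 760 = 2^3* 5^1*19^1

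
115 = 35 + 80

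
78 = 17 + 61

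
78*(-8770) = - 684060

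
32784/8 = 4098 = 4098.00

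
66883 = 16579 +50304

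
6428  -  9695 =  - 3267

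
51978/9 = 5775  +  1/3 = 5775.33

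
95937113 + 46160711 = 142097824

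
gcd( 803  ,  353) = 1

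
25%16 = 9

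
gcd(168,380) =4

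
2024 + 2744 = 4768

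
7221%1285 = 796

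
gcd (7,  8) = 1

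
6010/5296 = 3005/2648 = 1.13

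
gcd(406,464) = 58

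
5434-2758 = 2676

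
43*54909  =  2361087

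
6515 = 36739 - 30224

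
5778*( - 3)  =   - 17334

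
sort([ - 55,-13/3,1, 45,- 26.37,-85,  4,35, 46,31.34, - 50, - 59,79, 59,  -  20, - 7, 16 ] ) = [ - 85, - 59, -55, - 50, - 26.37,- 20, - 7,-13/3,1,4 , 16,31.34,35,45,46, 59,79]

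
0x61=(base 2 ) 1100001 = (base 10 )97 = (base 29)3A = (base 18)57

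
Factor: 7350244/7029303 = 2^2*3^( - 1 )*11^1*1301^( - 1)*1801^( - 1)*167051^1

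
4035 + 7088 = 11123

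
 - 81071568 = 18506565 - 99578133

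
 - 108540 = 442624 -551164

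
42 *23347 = 980574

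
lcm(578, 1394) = 23698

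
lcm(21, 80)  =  1680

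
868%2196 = 868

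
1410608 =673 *2096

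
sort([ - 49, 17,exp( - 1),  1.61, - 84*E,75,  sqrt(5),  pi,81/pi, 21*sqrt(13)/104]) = [  -  84*E, - 49, exp( - 1 ),  21  *  sqrt (13) /104,1.61,sqrt(5 ), pi, 17, 81/pi, 75] 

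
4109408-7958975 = -3849567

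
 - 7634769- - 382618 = -7252151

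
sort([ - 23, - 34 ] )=[ - 34,-23]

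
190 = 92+98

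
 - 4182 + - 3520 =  - 7702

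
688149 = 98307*7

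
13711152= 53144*258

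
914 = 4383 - 3469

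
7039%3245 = 549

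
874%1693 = 874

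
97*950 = 92150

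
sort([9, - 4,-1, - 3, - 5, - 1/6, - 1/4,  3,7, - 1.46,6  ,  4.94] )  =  [ - 5,-4,-3,-1.46,-1, - 1/4, - 1/6, 3,4.94,6, 7, 9 ]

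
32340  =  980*33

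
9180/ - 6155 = - 2 + 626/1231 = - 1.49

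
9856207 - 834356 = 9021851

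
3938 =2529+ 1409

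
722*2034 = 1468548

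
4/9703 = 4/9703 = 0.00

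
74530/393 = 74530/393 = 189.64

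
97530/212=460+5/106 = 460.05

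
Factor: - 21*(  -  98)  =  2058=2^1 *3^1*7^3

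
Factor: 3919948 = 2^2*979987^1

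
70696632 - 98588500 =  - 27891868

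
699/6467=699/6467  =  0.11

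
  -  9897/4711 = - 9897/4711 = - 2.10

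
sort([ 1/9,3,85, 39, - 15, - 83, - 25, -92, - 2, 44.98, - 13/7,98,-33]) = [-92,  -  83,-33, - 25,-15, - 2, - 13/7,1/9,3,39,  44.98, 85,98]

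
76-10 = 66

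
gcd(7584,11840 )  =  32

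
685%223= 16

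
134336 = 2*67168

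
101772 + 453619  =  555391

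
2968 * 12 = 35616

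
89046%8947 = 8523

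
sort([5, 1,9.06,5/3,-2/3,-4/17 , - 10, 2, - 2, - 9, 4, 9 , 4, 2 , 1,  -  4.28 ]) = [ - 10 , - 9,- 4.28, -2,- 2/3,- 4/17, 1,1, 5/3 , 2 , 2,  4 , 4, 5, 9,9.06]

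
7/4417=1/631 = 0.00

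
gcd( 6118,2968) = 14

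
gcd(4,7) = 1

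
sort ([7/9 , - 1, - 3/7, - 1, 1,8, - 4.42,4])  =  [-4.42,-1, - 1, - 3/7,  7/9,  1,4 , 8]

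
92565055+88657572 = 181222627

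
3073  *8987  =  27617051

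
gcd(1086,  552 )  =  6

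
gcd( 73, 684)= 1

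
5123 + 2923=8046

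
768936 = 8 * 96117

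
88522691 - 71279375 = 17243316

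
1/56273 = 1/56273 = 0.00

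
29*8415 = 244035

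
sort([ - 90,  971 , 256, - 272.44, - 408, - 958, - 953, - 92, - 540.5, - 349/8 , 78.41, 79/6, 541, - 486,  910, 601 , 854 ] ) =[ - 958,-953, - 540.5, - 486 ,  -  408,  -  272.44,- 92,-90,-349/8,79/6,  78.41,256,  541 , 601, 854, 910,971]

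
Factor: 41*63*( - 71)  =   - 183393=- 3^2* 7^1*41^1*71^1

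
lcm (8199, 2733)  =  8199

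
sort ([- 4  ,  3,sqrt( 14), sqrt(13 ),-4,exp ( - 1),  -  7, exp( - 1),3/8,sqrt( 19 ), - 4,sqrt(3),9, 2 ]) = [ - 7 , - 4, - 4,  -  4,exp(-1) , exp ( - 1 ),3/8,  sqrt (3),2, 3, sqrt(13),sqrt(14 ), sqrt(19),  9] 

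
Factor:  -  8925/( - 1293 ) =5^2*7^1*17^1 * 431^( - 1 ) = 2975/431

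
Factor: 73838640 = 2^4 *3^1*5^1 *29^1*103^2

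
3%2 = 1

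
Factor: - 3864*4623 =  - 2^3*3^2*7^1*23^2 * 67^1 = - 17863272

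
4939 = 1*4939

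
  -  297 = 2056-2353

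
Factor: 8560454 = 2^1 * 7^1*53^1 * 83^1*139^1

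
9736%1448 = 1048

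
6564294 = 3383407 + 3180887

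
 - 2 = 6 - 8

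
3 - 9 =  - 6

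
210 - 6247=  - 6037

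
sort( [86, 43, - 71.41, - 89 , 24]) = [ - 89, - 71.41, 24, 43, 86]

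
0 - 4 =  - 4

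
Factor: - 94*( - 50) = 4700 = 2^2*5^2*47^1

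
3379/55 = 3379/55 = 61.44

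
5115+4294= 9409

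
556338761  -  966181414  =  - 409842653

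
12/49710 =2/8285 = 0.00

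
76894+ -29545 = 47349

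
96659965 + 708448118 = 805108083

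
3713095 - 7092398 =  -3379303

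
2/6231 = 2/6231 = 0.00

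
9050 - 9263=-213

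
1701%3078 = 1701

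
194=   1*194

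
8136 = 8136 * 1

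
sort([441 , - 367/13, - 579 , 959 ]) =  [ - 579, - 367/13, 441,959 ] 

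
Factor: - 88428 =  - 2^2*3^1*7369^1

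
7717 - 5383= 2334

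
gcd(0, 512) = 512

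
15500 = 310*50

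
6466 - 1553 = 4913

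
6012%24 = 12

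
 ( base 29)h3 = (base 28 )HK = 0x1F0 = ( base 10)496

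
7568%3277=1014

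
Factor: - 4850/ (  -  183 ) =2^1*3^( - 1 )*5^2*61^(- 1)*97^1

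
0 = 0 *2799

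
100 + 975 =1075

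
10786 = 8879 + 1907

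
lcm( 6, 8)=24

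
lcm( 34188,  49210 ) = 3247860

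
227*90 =20430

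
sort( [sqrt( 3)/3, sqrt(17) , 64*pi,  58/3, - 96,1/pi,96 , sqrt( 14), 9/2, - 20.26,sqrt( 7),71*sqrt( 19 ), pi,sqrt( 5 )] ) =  [ - 96, - 20.26, 1/pi,sqrt( 3 ) /3,sqrt( 5 ),sqrt(7 ),pi,sqrt(14),sqrt( 17),9/2,58/3, 96,64*pi,71*sqrt( 19 ) ]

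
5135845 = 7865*653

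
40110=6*6685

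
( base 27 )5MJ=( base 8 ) 10242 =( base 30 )4LS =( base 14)17A2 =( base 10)4258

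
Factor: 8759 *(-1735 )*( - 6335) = 5^2 * 7^1*19^1*181^1 * 347^1*461^1 =96272139775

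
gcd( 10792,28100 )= 4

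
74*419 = 31006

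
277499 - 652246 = -374747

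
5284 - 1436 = 3848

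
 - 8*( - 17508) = 140064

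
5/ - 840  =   - 1 + 167/168= -0.01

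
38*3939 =149682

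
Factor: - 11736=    - 2^3*3^2*163^1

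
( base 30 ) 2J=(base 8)117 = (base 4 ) 1033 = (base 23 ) 3a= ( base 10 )79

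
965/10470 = 193/2094 = 0.09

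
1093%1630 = 1093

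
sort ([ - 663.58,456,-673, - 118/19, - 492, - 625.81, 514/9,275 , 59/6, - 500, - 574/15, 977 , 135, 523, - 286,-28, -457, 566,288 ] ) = [- 673, - 663.58, - 625.81, - 500, - 492, -457, - 286, -574/15, - 28, - 118/19, 59/6, 514/9,135,275, 288,456,523, 566,  977]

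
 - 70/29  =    -  3 + 17/29 =- 2.41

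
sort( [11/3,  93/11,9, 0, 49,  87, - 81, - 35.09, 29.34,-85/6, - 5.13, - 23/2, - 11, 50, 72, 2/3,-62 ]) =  [ - 81,  -  62,-35.09, - 85/6,  -  23/2,- 11,- 5.13 , 0,  2/3,11/3,93/11,9 , 29.34,49,  50,72,87] 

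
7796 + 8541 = 16337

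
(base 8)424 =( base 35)7v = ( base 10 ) 276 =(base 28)9o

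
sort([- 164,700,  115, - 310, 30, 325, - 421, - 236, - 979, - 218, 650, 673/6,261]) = [ - 979, - 421, - 310,  -  236, - 218, - 164,  30, 673/6, 115, 261, 325, 650, 700]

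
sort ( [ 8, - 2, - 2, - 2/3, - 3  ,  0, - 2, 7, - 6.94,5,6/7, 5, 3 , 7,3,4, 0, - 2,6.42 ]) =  [-6.94, - 3, - 2  , - 2,- 2, - 2,-2/3,0,  0, 6/7, 3, 3 , 4,5,5, 6.42, 7, 7,8]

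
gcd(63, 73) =1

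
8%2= 0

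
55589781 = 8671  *6411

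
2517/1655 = 1+862/1655 = 1.52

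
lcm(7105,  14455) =419195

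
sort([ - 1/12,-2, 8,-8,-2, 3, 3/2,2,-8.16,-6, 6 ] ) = [ - 8.16, - 8, - 6 , - 2, - 2, - 1/12, 3/2, 2, 3, 6,8 ]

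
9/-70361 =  - 9/70361 = -0.00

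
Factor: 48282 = 2^1 *3^1*13^1*619^1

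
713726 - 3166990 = - 2453264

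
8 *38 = 304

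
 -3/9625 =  - 3/9625 = - 0.00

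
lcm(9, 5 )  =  45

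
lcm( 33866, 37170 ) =1523970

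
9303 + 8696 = 17999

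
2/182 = 1/91 = 0.01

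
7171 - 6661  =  510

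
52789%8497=1807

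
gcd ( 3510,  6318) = 702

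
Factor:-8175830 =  - 2^1 * 5^1*13^1*61^1*1031^1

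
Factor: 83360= 2^5*5^1*521^1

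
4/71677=4/71677 = 0.00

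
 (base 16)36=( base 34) 1k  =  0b110110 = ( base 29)1P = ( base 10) 54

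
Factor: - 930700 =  - 2^2 *5^2*41^1*227^1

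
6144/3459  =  1  +  895/1153=1.78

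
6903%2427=2049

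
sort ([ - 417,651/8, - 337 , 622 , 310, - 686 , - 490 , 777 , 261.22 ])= [ - 686, - 490, - 417 , - 337, 651/8,  261.22 , 310,  622 , 777]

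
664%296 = 72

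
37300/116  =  321 + 16/29 =321.55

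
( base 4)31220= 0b1101101000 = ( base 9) 1168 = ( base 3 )1012022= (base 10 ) 872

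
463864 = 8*57983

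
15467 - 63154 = -47687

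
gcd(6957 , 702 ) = 9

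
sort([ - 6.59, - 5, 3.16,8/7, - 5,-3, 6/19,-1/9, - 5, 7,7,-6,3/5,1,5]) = [ -6.59, - 6,- 5,-5, - 5, - 3,-1/9,6/19,3/5,1,8/7,3.16,  5, 7 , 7]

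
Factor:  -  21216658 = - 2^1*10608329^1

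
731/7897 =731/7897 = 0.09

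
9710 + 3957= 13667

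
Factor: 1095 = 3^1*5^1 * 73^1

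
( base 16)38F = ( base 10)911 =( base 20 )25b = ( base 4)32033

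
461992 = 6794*68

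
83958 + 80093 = 164051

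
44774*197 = 8820478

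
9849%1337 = 490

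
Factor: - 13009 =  - 13009^1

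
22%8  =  6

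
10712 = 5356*2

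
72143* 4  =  288572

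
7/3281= 7/3281 = 0.00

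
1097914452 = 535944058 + 561970394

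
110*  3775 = 415250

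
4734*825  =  3905550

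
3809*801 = 3051009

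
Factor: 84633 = 3^1*28211^1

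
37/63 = 37/63 =0.59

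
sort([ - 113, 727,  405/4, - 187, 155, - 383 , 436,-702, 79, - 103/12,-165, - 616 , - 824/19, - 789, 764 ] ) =[ - 789, - 702, - 616, - 383, - 187,  -  165,-113, - 824/19, -103/12, 79,405/4,155,436,  727,764]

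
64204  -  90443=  - 26239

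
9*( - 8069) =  - 72621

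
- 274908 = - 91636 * 3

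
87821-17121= 70700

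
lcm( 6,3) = 6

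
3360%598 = 370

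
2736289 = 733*3733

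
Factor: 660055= 5^1*11^2*1091^1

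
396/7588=99/1897 = 0.05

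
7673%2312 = 737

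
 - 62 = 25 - 87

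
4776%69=15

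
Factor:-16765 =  - 5^1*7^1*479^1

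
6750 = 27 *250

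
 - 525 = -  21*25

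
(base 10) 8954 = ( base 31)99q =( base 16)22fa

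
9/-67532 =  - 1 + 67523/67532 = -0.00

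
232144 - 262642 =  - 30498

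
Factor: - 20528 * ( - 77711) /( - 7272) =  -  2^1* 3^( - 2)*101^( - 1 ) * 1283^1 * 77711^1 = -  199406426/909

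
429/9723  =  143/3241 = 0.04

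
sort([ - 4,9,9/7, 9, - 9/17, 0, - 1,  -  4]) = [ -4, - 4, - 1,-9/17,0,9/7,9,9] 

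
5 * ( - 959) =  - 4795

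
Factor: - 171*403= - 68913 = - 3^2*13^1*19^1*31^1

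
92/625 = 92/625 = 0.15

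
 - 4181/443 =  - 4181/443 = -  9.44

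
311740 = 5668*55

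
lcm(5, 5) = 5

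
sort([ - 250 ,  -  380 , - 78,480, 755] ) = [ - 380, - 250, - 78,480,755] 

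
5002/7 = 5002/7 =714.57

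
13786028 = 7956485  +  5829543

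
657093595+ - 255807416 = 401286179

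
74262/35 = 74262/35  =  2121.77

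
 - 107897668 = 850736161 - 958633829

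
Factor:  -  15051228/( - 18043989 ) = 5017076/6014663  =  2^2*1254269^1*6014663^(-1 ) 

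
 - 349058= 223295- 572353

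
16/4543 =16/4543 = 0.00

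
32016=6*5336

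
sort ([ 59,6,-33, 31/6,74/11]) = [ - 33,31/6, 6, 74/11,59]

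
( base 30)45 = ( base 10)125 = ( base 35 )3K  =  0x7d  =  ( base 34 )3N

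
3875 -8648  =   - 4773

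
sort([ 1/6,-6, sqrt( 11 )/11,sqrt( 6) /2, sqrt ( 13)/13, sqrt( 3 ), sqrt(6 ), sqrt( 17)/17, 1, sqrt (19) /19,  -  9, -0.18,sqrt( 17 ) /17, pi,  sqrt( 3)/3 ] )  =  [ - 9,-6, - 0.18 , 1/6, sqrt( 19 ) /19, sqrt( 17 )/17,sqrt( 17 ) /17, sqrt( 13)/13 , sqrt( 11 )/11,sqrt( 3) /3, 1,sqrt(6) /2, sqrt (3 ),  sqrt (6 ), pi] 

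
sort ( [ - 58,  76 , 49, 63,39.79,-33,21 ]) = [ - 58,- 33,  21,39.79, 49,63,76]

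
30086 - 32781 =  - 2695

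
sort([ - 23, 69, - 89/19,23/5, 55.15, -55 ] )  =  [ - 55, - 23, - 89/19,23/5, 55.15, 69]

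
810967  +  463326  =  1274293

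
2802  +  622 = 3424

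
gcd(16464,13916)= 196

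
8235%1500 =735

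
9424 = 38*248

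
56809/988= 57+493/988 = 57.50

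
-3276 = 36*(-91 )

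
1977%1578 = 399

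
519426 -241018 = 278408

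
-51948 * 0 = 0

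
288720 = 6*48120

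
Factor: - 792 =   -  2^3*3^2*11^1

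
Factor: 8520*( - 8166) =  - 2^4*3^2*5^1*71^1*1361^1  =  - 69574320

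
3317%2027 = 1290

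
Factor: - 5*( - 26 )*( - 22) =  - 2860 = -2^2 * 5^1*11^1*13^1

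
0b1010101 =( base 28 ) 31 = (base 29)2R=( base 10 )85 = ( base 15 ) 5a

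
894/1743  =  298/581 =0.51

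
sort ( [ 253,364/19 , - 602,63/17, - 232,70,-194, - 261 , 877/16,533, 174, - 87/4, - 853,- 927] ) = [ - 927, - 853,  -  602, - 261, - 232, - 194, - 87/4,63/17 , 364/19,877/16, 70,  174,  253 , 533 ] 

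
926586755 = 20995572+905591183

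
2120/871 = 2+378/871 = 2.43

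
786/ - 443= - 2 + 100/443 = -1.77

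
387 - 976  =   - 589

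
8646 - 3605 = 5041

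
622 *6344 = 3945968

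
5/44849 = 5/44849   =  0.00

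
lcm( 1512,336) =3024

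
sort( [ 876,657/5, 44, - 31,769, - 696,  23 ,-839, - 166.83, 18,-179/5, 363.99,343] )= [ - 839 ,-696, - 166.83, - 179/5 , - 31, 18,  23, 44,657/5,343,  363.99,769,876] 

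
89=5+84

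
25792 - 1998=23794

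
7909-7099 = 810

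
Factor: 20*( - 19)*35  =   - 2^2*5^2*7^1*19^1 = - 13300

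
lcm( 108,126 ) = 756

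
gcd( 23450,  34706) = 938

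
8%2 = 0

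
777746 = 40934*19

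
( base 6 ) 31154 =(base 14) 1742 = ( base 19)BAD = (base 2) 1000001001110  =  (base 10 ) 4174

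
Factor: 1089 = 3^2*11^2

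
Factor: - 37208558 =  - 2^1*1217^1 *15287^1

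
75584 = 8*9448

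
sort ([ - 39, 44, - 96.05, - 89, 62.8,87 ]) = [ - 96.05, - 89, - 39,44,  62.8,87 ] 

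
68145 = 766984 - 698839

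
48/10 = 24/5 = 4.80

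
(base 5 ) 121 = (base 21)1f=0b100100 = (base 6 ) 100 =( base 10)36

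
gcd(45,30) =15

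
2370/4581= 790/1527  =  0.52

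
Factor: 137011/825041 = 19573/117863 = 23^2*37^1*43^( - 1)*2741^( - 1)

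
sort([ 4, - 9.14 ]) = [  -  9.14, 4] 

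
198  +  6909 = 7107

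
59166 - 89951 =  - 30785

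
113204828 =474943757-361738929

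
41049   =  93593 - 52544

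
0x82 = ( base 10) 130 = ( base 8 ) 202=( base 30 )4A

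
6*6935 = 41610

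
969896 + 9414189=10384085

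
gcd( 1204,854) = 14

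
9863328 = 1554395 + 8308933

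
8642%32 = 2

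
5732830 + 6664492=12397322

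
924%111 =36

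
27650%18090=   9560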